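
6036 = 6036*1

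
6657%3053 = 551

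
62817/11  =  62817/11 = 5710.64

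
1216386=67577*18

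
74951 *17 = 1274167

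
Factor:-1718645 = -5^1*19^1*79^1*229^1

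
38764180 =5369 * 7220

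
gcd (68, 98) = 2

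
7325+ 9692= 17017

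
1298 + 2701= 3999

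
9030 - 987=8043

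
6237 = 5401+836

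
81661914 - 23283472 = 58378442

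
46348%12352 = 9292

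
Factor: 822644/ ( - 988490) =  - 411322/494245 = - 2^1*5^( - 1 )*98849^( - 1)*205661^1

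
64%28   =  8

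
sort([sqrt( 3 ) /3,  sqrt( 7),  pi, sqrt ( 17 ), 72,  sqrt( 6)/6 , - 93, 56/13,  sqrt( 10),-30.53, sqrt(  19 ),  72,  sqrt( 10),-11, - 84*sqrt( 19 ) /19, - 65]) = [-93,-65 , - 30.53 , -84*sqrt (19)/19,-11, sqrt(6 )/6, sqrt(3 )/3,sqrt(7),pi, sqrt (10),  sqrt(10), sqrt( 17),56/13,  sqrt( 19),  72,72]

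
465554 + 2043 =467597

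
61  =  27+34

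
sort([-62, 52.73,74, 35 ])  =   [  -  62,  35,  52.73,74]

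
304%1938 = 304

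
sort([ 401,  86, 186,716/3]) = [ 86, 186, 716/3,401]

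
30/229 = 30/229 = 0.13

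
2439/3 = 813 = 813.00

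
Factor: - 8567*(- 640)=2^7*5^1*13^1*659^1=5482880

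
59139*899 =53165961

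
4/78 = 2/39  =  0.05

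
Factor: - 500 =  - 2^2*5^3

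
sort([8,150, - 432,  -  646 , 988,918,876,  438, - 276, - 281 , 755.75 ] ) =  [ - 646, - 432,  -  281,  -  276,  8,150,438,755.75,876  ,  918,988]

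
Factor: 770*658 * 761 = 2^2*5^1 * 7^2*11^1*47^1 * 761^1 = 385568260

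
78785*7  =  551495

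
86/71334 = 43/35667 = 0.00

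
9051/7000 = 1293/1000 = 1.29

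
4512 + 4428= 8940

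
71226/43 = 71226/43 = 1656.42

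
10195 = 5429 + 4766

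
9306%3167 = 2972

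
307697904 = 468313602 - 160615698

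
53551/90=53551/90 = 595.01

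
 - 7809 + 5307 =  - 2502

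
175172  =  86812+88360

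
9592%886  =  732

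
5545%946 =815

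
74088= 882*84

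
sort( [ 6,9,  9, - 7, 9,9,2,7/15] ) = [ - 7, 7/15, 2,  6,  9, 9,9,9]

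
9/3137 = 9/3137 = 0.00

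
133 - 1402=  -  1269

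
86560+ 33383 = 119943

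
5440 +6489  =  11929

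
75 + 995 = 1070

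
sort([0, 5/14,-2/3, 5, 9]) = [-2/3, 0,5/14,5, 9]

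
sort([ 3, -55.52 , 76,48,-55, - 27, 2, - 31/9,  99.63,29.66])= [ - 55.52, - 55, - 27, - 31/9,2,3, 29.66,48, 76,99.63]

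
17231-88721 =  - 71490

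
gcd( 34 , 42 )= 2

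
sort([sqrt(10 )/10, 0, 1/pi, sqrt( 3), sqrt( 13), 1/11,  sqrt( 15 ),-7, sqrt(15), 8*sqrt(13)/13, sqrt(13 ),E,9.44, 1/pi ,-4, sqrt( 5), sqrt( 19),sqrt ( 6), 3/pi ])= [ - 7  , - 4,  0, 1/11,  sqrt(10 ) /10,1/pi, 1/pi,3/pi, sqrt ( 3), 8*sqrt(13)/13, sqrt(5 ),  sqrt(6), E , sqrt(13),sqrt( 13), sqrt( 15 ), sqrt( 15), sqrt( 19),9.44 ] 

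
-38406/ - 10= 19203/5 = 3840.60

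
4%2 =0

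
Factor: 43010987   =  43010987^1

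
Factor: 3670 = 2^1*5^1*367^1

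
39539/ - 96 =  - 39539/96 = -  411.86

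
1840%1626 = 214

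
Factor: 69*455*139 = 4363905 =3^1 * 5^1*7^1 *13^1*23^1*139^1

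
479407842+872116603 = 1351524445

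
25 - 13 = 12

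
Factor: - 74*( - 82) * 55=2^2*5^1 *11^1*37^1*41^1 = 333740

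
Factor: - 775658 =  - 2^1*13^1 * 29833^1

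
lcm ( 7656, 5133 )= 451704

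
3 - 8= - 5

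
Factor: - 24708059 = -67^1*239^1*1543^1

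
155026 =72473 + 82553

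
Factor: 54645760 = 2^10*5^1*13^1*821^1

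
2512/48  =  52+1/3 = 52.33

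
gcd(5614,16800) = 14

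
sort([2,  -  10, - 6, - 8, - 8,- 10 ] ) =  [  -  10 , - 10 , - 8, - 8,  -  6,2 ] 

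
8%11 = 8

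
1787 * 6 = 10722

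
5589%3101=2488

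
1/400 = 1/400 = 0.00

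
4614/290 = 2307/145=15.91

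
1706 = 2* 853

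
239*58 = 13862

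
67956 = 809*84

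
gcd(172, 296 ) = 4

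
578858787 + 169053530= 747912317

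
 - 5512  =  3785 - 9297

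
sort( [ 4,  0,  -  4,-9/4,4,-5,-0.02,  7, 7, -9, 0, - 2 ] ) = [ - 9,-5, - 4, - 9/4,-2, - 0.02, 0 , 0,4,4, 7, 7 ]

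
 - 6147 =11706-17853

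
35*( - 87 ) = - 3045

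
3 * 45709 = 137127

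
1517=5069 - 3552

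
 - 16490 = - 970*17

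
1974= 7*282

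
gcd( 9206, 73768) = 2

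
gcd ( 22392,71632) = 8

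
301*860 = 258860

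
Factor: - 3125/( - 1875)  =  3^(-1)*5^1= 5/3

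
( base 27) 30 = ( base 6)213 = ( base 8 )121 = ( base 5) 311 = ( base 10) 81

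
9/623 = 9/623 = 0.01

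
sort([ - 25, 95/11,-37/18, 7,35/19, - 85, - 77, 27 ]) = [-85, - 77, - 25, - 37/18,  35/19,  7, 95/11, 27]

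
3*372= 1116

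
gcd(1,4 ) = 1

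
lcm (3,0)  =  0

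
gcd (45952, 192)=64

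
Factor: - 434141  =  - 434141^1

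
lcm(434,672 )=20832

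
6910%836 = 222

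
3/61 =3/61 = 0.05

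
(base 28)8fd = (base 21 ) f46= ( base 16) 1a31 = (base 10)6705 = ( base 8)15061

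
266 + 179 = 445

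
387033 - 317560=69473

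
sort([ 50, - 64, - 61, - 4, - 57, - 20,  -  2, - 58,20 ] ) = [-64, - 61, - 58, - 57, - 20, - 4, - 2, 20, 50]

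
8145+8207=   16352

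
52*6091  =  316732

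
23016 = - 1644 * ( - 14) 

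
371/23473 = 371/23473 = 0.02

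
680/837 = 680/837 = 0.81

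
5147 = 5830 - 683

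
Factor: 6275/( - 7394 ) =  - 2^(  -  1 )*5^2*251^1*3697^( - 1)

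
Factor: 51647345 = 5^1 * 10329469^1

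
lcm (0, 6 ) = 0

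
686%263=160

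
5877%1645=942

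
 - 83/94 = -1 + 11/94 = - 0.88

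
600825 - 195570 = 405255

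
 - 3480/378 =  - 580/63 = -9.21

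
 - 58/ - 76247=58/76247 = 0.00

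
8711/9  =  967+8/9 = 967.89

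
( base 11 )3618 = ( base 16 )1282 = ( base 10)4738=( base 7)16546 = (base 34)43c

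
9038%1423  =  500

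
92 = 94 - 2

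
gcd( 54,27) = 27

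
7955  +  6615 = 14570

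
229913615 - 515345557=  - 285431942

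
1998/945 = 2 + 4/35= 2.11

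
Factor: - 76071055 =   -  5^1*31^1 * 271^1*1811^1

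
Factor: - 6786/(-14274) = 29/61 = 29^1*61^( - 1) 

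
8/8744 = 1/1093 = 0.00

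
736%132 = 76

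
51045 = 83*615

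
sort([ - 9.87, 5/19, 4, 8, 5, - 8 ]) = [ - 9.87, - 8,5/19,4, 5, 8 ]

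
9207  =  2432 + 6775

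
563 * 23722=13355486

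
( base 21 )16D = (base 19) 1BA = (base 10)580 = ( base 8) 1104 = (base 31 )im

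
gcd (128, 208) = 16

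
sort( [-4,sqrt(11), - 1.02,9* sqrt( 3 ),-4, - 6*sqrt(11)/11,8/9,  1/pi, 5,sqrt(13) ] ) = [-4,-4  , - 6*sqrt(11)/11 , - 1.02,  1/pi,8/9,sqrt(11 ),sqrt(13 ),5, 9*sqrt(3) ]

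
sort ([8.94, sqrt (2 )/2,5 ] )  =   [ sqrt( 2)/2  ,  5,8.94 ]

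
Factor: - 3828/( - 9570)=2/5  =  2^1*5^( - 1) 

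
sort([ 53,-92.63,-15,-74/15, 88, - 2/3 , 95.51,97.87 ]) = [ - 92.63,- 15, - 74/15, - 2/3,53,88, 95.51, 97.87] 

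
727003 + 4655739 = 5382742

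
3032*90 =272880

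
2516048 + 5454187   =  7970235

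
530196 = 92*5763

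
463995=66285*7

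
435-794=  - 359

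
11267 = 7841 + 3426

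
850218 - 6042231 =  - 5192013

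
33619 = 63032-29413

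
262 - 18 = 244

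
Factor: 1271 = 31^1*41^1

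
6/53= 6/53 = 0.11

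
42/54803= 6/7829 = 0.00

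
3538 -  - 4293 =7831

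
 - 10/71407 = -1 + 71397/71407 = -0.00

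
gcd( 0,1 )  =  1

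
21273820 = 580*36679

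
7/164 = 7/164  =  0.04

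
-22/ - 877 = 22/877 = 0.03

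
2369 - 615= 1754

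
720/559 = 720/559 = 1.29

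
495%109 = 59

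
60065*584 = 35077960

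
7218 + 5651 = 12869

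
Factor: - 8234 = - 2^1*23^1*  179^1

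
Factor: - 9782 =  - 2^1*67^1*73^1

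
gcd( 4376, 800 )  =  8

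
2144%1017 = 110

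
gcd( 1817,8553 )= 1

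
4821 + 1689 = 6510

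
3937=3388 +549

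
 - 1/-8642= 1/8642 =0.00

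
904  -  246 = 658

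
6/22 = 3/11 = 0.27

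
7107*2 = 14214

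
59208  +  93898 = 153106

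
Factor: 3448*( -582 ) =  - 2^4*3^1 * 97^1*431^1=- 2006736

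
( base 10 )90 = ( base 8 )132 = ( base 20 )4A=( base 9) 110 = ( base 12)76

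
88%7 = 4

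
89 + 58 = 147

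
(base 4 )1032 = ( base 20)3i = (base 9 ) 86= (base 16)4E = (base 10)78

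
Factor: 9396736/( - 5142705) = -2^9*3^( - 1) * 5^(  -  1 )*18353^1*342847^(  -  1)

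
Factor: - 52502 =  - 2^1 * 26251^1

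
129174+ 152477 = 281651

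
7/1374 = 7/1374 = 0.01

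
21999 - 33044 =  - 11045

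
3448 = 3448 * 1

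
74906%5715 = 611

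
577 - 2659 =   -  2082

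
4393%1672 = 1049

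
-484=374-858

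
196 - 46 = 150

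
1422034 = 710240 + 711794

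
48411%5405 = 5171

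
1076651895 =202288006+874363889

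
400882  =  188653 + 212229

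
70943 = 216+70727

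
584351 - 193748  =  390603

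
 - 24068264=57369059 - 81437323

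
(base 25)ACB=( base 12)3969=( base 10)6561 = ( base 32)6D1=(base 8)14641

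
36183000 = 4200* 8615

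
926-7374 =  - 6448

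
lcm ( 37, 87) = 3219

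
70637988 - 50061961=20576027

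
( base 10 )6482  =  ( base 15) 1dc2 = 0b1100101010010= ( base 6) 50002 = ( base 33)5ve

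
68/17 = 4 =4.00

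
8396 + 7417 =15813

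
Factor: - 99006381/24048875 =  - 3^4*5^(-3)*103^1*11867^1*192391^( - 1 )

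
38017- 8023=29994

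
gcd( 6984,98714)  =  2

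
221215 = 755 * 293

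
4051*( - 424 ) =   -  1717624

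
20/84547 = 20/84547 = 0.00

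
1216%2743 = 1216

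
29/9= 29/9 =3.22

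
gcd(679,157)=1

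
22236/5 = 22236/5 = 4447.20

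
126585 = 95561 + 31024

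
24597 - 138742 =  - 114145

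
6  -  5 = 1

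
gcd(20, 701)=1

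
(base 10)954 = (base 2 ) 1110111010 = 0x3ba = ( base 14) 4C2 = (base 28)162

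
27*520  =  14040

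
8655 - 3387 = 5268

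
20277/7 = 2896 + 5/7 = 2896.71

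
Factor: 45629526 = 2^1* 3^1* 19^1*73^1*5483^1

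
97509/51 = 32503/17 = 1911.94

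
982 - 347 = 635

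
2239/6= 373+1/6 = 373.17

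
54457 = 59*923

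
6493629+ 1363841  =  7857470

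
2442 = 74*33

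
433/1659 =433/1659 =0.26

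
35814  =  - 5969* (- 6 ) 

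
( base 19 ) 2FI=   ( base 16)401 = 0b10000000001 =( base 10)1025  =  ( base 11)852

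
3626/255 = 14 + 56/255= 14.22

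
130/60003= 130/60003 = 0.00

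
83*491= 40753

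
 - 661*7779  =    -  5141919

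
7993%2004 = 1981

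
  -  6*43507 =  - 261042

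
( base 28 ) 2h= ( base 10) 73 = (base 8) 111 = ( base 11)67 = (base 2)1001001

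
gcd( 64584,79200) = 72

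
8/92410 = 4/46205 =0.00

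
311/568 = 311/568 = 0.55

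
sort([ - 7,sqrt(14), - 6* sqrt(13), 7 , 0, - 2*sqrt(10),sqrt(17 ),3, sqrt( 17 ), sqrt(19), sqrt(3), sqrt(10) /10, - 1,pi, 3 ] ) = [ - 6*sqrt(13) ,-7, - 2*sqrt (10), - 1, 0, sqrt(10) /10, sqrt( 3),3, 3, pi,  sqrt(14 ), sqrt( 17),  sqrt(17 ), sqrt(19 ), 7 ] 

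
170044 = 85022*2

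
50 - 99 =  - 49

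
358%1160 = 358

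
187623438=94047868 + 93575570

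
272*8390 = 2282080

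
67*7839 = 525213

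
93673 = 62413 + 31260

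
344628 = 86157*4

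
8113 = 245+7868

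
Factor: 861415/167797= 5^1*7^( - 1)*23971^(-1)*172283^1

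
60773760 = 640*94959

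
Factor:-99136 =-2^6*1549^1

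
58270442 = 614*94903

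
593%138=41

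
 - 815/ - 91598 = 815/91598 = 0.01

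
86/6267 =86/6267 = 0.01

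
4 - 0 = 4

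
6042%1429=326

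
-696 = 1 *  ( - 696)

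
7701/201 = 2567/67 = 38.31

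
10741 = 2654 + 8087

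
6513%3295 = 3218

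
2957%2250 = 707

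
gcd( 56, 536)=8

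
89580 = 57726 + 31854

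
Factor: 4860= 2^2*3^5*5^1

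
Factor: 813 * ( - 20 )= -2^2*3^1 * 5^1*271^1 =- 16260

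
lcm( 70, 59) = 4130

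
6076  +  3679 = 9755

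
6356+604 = 6960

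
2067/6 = 344  +  1/2  =  344.50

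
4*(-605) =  - 2420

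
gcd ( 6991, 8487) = 1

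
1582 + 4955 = 6537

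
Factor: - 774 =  - 2^1*3^2*43^1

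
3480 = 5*696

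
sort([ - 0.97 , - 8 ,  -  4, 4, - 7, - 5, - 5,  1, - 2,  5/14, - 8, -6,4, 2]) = [-8, - 8, - 7,-6, - 5, - 5, - 4,-2,-0.97,5/14,1,2,4,4] 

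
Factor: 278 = 2^1  *139^1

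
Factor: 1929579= 3^1*317^1*2029^1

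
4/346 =2/173 = 0.01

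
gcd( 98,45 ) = 1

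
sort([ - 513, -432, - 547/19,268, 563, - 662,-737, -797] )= [ - 797, - 737,-662, - 513, - 432,-547/19,268, 563 ] 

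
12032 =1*12032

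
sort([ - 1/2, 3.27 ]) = [  -  1/2, 3.27]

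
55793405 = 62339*895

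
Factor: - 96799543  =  -337^1*287239^1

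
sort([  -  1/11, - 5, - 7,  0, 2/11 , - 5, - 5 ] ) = [- 7,  -  5, - 5, - 5,  -  1/11,0,2/11 ]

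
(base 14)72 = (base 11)91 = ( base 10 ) 100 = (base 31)37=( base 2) 1100100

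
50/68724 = 25/34362 = 0.00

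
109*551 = 60059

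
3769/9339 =3769/9339 = 0.40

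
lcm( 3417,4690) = 239190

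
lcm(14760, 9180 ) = 752760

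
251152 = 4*62788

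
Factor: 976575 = 3^1*5^2*29^1 *449^1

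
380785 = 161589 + 219196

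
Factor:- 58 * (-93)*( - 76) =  - 409944 = - 2^3 * 3^1*19^1*29^1 *31^1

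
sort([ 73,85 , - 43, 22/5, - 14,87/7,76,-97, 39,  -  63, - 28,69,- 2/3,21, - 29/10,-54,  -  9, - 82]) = [-97,-82 ,-63,- 54, - 43,-28, - 14 , - 9,-29/10, - 2/3,22/5, 87/7,21,39, 69,73,76,85] 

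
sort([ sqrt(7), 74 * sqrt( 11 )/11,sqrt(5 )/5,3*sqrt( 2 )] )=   [sqrt( 5) /5,sqrt( 7),3*sqrt( 2 ), 74*sqrt( 11)/11] 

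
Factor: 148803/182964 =2^(- 2)*79^( - 1)*257^1 = 257/316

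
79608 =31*2568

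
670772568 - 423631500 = 247141068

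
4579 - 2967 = 1612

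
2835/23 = 123 + 6/23 = 123.26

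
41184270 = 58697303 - 17513033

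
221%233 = 221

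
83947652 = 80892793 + 3054859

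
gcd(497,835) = 1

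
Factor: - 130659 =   -  3^1 * 97^1*449^1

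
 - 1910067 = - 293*6519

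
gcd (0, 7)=7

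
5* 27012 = 135060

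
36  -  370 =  - 334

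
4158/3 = 1386 = 1386.00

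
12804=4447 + 8357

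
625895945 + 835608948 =1461504893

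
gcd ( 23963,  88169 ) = 1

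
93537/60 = 1558 + 19/20 =1558.95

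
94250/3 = 94250/3 = 31416.67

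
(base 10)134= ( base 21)68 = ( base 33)42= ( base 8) 206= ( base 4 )2012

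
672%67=2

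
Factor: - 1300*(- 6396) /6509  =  2^4*3^1*5^2*13^2 * 23^( - 1)*41^1*283^( - 1)  =  8314800/6509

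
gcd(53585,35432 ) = 1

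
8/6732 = 2/1683 = 0.00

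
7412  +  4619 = 12031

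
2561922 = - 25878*( - 99)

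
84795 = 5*16959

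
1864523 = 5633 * 331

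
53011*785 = 41613635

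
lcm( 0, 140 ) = 0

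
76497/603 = 126 + 173/201=126.86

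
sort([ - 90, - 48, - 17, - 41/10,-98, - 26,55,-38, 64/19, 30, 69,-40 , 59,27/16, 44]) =[-98,-90, - 48,-40,-38, - 26,-17, - 41/10, 27/16 , 64/19,  30,44,  55, 59, 69]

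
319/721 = 319/721  =  0.44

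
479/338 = 479/338 = 1.42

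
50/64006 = 25/32003 = 0.00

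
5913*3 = 17739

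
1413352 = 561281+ 852071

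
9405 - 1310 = 8095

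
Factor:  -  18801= - 3^2*2089^1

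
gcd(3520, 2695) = 55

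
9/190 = 9/190=0.05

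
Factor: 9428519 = 107^1*88117^1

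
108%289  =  108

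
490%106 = 66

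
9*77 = 693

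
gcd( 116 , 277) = 1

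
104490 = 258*405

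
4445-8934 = - 4489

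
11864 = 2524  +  9340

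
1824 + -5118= -3294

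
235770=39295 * 6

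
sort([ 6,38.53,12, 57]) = [ 6, 12,38.53,57 ]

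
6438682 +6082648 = 12521330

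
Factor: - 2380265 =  - 5^1*43^1*11071^1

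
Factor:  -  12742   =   - 2^1*23^1*277^1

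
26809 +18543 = 45352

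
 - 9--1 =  - 8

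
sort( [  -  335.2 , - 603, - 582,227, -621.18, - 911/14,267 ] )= [ - 621.18, - 603, -582, - 335.2, - 911/14,  227,267 ] 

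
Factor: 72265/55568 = 2^(- 4)*5^1*23^( - 1 )*97^1*149^1* 151^( - 1 ) 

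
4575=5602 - 1027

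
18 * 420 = 7560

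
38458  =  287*134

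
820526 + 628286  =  1448812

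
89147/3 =89147/3= 29715.67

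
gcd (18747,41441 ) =1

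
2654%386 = 338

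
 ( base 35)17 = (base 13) 33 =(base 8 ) 52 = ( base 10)42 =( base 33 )19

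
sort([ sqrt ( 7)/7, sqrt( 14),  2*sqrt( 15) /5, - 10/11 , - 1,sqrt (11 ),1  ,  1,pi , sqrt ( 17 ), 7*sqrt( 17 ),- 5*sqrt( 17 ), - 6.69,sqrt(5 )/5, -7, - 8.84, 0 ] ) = [ - 5*sqrt(17), - 8.84 , - 7, - 6.69, - 1, - 10/11 , 0, sqrt(7) /7, sqrt( 5)/5,  1  ,  1, 2*sqrt( 15 ) /5,pi, sqrt(11 ) , sqrt(14 ),  sqrt( 17 ) , 7*sqrt( 17) ] 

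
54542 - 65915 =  - 11373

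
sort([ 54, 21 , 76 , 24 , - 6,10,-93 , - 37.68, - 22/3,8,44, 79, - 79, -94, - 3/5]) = [ - 94, - 93, - 79, - 37.68, - 22/3, - 6, - 3/5,8, 10,21,24,44  ,  54,76,  79] 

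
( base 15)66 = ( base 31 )33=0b1100000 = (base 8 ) 140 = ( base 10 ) 96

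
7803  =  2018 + 5785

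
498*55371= 27574758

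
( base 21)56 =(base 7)216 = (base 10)111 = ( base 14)7d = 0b1101111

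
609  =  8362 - 7753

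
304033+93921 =397954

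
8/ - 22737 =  - 8/22737 = - 0.00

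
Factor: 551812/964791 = 2^2*3^( - 4 ) * 29^1*43^ (  -  1 )*67^1*71^1*277^(  -  1) 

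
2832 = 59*48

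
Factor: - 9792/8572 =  -2^4*3^2*17^1* 2143^( - 1 ) = - 2448/2143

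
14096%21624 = 14096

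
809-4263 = -3454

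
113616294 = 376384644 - 262768350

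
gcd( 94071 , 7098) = 3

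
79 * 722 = 57038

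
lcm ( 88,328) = 3608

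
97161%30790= 4791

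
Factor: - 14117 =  - 19^1*743^1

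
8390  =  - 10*( - 839 ) 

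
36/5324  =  9/1331= 0.01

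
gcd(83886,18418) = 2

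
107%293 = 107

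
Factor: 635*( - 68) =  - 2^2*5^1*17^1*127^1  =  - 43180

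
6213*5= 31065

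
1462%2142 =1462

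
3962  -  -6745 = 10707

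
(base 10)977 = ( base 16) 3D1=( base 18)305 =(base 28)16p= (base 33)tk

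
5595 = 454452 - 448857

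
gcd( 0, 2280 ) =2280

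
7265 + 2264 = 9529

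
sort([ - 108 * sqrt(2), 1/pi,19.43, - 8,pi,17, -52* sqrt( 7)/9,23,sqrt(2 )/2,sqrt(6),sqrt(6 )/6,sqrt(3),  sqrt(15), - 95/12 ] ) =[ - 108*sqrt(2), - 52*sqrt( 7)/9, - 8,-95/12,1/pi, sqrt( 6) /6,sqrt( 2 ) /2,sqrt(3 ),  sqrt( 6), pi, sqrt(15 ),17,19.43,23] 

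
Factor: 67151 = 7^1*53^1 *181^1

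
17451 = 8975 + 8476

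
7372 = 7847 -475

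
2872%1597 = 1275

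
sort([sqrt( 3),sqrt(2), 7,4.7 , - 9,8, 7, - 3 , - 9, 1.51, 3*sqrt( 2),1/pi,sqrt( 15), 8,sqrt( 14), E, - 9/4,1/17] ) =[ - 9, - 9, - 3, - 9/4, 1/17, 1/pi,sqrt(2 ), 1.51,sqrt( 3 ),E,  sqrt(14 ),sqrt( 15), 3*sqrt(2),4.7,7,  7, 8,  8 ]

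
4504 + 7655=12159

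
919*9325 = 8569675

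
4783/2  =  4783/2 = 2391.50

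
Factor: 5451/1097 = 3^1*23^1 * 79^1 * 1097^ (  -  1 ) 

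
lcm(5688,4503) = 108072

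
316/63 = 316/63  =  5.02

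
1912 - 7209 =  - 5297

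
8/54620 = 2/13655 = 0.00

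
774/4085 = 18/95 = 0.19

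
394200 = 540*730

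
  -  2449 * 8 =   -  19592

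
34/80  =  17/40 = 0.42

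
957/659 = 957/659= 1.45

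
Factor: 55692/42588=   17/13 = 13^( - 1)* 17^1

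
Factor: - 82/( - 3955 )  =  2^1 *5^(  -  1) * 7^( - 1)*41^1 *113^( - 1) 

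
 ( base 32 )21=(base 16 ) 41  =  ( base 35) 1U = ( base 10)65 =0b1000001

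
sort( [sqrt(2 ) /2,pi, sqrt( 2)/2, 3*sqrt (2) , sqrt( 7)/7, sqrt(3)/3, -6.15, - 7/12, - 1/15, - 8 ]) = [-8, - 6.15 , - 7/12, - 1/15, sqrt ( 7)/7,sqrt( 3) /3 , sqrt( 2)/2, sqrt(2) /2,pi,3*sqrt (2)]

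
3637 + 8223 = 11860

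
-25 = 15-40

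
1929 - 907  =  1022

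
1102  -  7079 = -5977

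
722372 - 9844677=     -  9122305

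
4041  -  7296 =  - 3255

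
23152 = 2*11576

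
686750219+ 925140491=1611890710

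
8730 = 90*97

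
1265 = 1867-602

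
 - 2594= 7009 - 9603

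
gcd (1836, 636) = 12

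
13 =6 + 7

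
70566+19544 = 90110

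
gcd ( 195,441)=3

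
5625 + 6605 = 12230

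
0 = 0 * 996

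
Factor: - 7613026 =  - 2^1*53^1*71821^1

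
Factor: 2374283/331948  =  2^ ( - 2)*31^( - 1)*1483^1*1601^1*2677^ ( - 1) 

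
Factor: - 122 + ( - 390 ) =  - 2^9 = - 512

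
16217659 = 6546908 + 9670751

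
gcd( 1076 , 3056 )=4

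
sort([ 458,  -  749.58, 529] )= [ - 749.58,458,  529] 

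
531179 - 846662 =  - 315483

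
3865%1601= 663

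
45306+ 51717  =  97023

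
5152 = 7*736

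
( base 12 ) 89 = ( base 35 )30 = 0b1101001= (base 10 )105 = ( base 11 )96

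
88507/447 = 198+1/447 = 198.00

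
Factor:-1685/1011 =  - 3^( - 1)*5^1 =- 5/3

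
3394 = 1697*2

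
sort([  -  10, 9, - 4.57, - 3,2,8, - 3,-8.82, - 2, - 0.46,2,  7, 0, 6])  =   [ - 10,-8.82, - 4.57, - 3,-3, - 2 , - 0.46  ,  0,2, 2,  6, 7 , 8, 9 ] 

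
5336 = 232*23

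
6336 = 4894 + 1442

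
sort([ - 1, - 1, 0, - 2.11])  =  [ - 2.11, - 1 , - 1,0 ]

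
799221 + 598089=1397310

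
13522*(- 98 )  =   - 1325156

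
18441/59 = 312 + 33/59 = 312.56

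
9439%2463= 2050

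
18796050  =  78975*238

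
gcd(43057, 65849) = 7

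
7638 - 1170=6468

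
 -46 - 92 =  - 138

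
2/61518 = 1/30759 =0.00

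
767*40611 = 31148637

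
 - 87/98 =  - 1 + 11/98 = - 0.89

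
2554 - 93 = 2461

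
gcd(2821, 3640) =91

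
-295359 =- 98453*3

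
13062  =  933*14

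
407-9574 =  - 9167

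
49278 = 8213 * 6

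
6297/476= 13+109/476= 13.23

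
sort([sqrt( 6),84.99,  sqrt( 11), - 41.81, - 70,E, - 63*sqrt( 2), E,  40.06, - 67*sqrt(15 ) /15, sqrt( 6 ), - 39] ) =[-63*sqrt( 2),-70, - 41.81, - 39, - 67*sqrt(15)/15, sqrt( 6),sqrt (6 ) , E, E,sqrt (11 ),40.06, 84.99 ]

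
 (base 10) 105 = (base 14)77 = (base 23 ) 4d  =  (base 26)41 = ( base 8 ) 151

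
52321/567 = 52321/567 = 92.28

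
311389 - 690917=-379528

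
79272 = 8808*9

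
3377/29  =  3377/29 =116.45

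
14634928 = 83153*176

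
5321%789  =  587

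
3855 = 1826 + 2029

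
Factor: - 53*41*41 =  - 89093 = -41^2 * 53^1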